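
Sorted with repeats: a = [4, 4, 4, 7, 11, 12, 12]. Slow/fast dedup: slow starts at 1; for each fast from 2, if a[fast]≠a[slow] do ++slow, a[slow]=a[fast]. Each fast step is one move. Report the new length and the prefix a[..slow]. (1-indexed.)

length 4; prefix = [4, 7, 11, 12]

(s=1,f=2) a[fast]=4=a[slow] dup → fast++
(s=1,f=3) a[fast]=4=a[slow] dup → fast++
(s=1,f=4) a[fast]=7≠a[slow]=4 write a[2]=7 → slow++,fast++
(s=2,f=5) a[fast]=11≠a[slow]=7 write a[3]=11 → slow++,fast++
(s=3,f=6) a[fast]=12≠a[slow]=11 write a[4]=12 → slow++,fast++
(s=4,f=7) a[fast]=12=a[slow] dup → fast++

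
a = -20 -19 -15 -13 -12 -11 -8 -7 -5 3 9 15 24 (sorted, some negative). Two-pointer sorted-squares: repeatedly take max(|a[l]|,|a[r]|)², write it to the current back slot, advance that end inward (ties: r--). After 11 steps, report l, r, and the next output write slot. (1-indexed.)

l=1 r=13: |-20|<=|24| out[13]=576, r--
l=1 r=12: |-20|>|15| out[12]=400, l++
l=2 r=12: |-19|>|15| out[11]=361, l++
l=3 r=12: |-15|<=|15| out[10]=225, r--
l=3 r=11: |-15|>|9| out[9]=225, l++
l=4 r=11: |-13|>|9| out[8]=169, l++
l=5 r=11: |-12|>|9| out[7]=144, l++
l=6 r=11: |-11|>|9| out[6]=121, l++
l=7 r=11: |-8|<=|9| out[5]=81, r--
l=7 r=10: |-8|>|3| out[4]=64, l++
l=8 r=10: |-7|>|3| out[3]=49, l++

l=9, r=10, next write slot=2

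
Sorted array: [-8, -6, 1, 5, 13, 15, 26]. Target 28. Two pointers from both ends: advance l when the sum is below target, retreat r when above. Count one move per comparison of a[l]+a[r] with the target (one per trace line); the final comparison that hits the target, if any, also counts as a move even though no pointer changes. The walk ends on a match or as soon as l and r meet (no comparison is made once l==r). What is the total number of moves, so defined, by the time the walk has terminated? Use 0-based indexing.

6 moves

[0,6] -8+26=18 <28 → l++
[1,6] -6+26=20 <28 → l++
[2,6] 1+26=27 <28 → l++
[3,6] 5+26=31 >28 → r--
[3,5] 5+15=20 <28 → l++
[4,5] 13+15=28 → found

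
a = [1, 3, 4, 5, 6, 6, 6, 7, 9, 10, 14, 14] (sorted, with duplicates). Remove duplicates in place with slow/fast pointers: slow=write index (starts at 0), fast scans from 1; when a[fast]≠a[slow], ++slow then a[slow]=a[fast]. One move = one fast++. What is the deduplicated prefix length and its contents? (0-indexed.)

length 9; prefix = [1, 3, 4, 5, 6, 7, 9, 10, 14]

(s=0,f=1) a[fast]=3≠a[slow]=1 write a[1]=3 → slow++,fast++
(s=1,f=2) a[fast]=4≠a[slow]=3 write a[2]=4 → slow++,fast++
(s=2,f=3) a[fast]=5≠a[slow]=4 write a[3]=5 → slow++,fast++
(s=3,f=4) a[fast]=6≠a[slow]=5 write a[4]=6 → slow++,fast++
(s=4,f=5) a[fast]=6=a[slow] dup → fast++
(s=4,f=6) a[fast]=6=a[slow] dup → fast++
(s=4,f=7) a[fast]=7≠a[slow]=6 write a[5]=7 → slow++,fast++
(s=5,f=8) a[fast]=9≠a[slow]=7 write a[6]=9 → slow++,fast++
(s=6,f=9) a[fast]=10≠a[slow]=9 write a[7]=10 → slow++,fast++
(s=7,f=10) a[fast]=14≠a[slow]=10 write a[8]=14 → slow++,fast++
(s=8,f=11) a[fast]=14=a[slow] dup → fast++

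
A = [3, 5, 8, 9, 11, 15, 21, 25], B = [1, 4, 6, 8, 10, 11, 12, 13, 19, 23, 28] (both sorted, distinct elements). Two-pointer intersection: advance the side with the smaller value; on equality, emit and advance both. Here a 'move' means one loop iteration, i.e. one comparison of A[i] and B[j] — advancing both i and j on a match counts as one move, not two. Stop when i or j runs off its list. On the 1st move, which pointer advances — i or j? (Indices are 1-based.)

j

i=1 j=1: 3>1, j++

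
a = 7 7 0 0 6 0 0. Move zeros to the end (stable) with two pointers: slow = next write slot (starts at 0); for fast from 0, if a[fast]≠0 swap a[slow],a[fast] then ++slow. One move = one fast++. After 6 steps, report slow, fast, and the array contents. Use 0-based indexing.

slow=3, fast=6, a=[7, 7, 6, 0, 0, 0, 0]

(s=0,f=0) a[fast]=7≠0 swap→a[0]=7 → slow++,fast++
(s=1,f=1) a[fast]=7≠0 swap→a[1]=7 → slow++,fast++
(s=2,f=2) a[fast]=0 → fast++
(s=2,f=3) a[fast]=0 → fast++
(s=2,f=4) a[fast]=6≠0 swap→a[2]=6 → slow++,fast++
(s=3,f=5) a[fast]=0 → fast++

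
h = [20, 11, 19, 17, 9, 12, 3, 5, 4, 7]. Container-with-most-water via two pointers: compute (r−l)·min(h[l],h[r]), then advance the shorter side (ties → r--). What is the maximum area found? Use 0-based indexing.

[0,9] min(20,7)*9=63 best=63 * → r--
[0,8] min(20,4)*8=32 best=63 → r--
[0,7] min(20,5)*7=35 best=63 → r--
[0,6] min(20,3)*6=18 best=63 → r--
[0,5] min(20,12)*5=60 best=63 → r--
[0,4] min(20,9)*4=36 best=63 → r--
[0,3] min(20,17)*3=51 best=63 → r--
[0,2] min(20,19)*2=38 best=63 → r--
[0,1] min(20,11)*1=11 best=63 → r--

max area = 63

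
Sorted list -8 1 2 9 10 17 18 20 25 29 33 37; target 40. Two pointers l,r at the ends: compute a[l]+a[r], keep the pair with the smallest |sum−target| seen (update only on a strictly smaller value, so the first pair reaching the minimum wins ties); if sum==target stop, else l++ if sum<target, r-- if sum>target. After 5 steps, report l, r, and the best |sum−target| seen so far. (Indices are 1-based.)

l=1 r=12: -8+37=29 d=11 *, l++
l=2 r=12: 1+37=38 d=2 *, l++
l=3 r=12: 2+37=39 d=1 *, l++
l=4 r=12: 9+37=46 d=6, r--
l=4 r=11: 9+33=42 d=2, r--

l=4, r=10, best |Δ|=1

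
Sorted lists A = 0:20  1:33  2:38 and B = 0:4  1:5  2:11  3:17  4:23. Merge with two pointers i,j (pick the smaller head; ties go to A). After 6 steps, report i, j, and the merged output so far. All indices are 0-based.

i=1, j=5, merged so far=[4, 5, 11, 17, 20, 23]

i=0 j=0: A[i]=20>B[j]=4 take 4, j++
i=0 j=1: A[i]=20>B[j]=5 take 5, j++
i=0 j=2: A[i]=20>B[j]=11 take 11, j++
i=0 j=3: A[i]=20>B[j]=17 take 17, j++
i=0 j=4: A[i]=20<=B[j]=23 take 20, i++
i=1 j=4: A[i]=33>B[j]=23 take 23, j++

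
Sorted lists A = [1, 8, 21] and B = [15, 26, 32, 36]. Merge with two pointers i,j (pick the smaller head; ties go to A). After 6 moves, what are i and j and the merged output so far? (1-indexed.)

i=4, j=4, merged so far=[1, 8, 15, 21, 26, 32]

[i=1,j=1] A[i]=1<=B[j]=15 take 1 → i++
[i=2,j=1] A[i]=8<=B[j]=15 take 8 → i++
[i=3,j=1] A[i]=21>B[j]=15 take 15 → j++
[i=3,j=2] A[i]=21<=B[j]=26 take 21 → i++
[i=4,j=2] A done, take B[j]=26 → j++
[i=4,j=3] A done, take B[j]=32 → j++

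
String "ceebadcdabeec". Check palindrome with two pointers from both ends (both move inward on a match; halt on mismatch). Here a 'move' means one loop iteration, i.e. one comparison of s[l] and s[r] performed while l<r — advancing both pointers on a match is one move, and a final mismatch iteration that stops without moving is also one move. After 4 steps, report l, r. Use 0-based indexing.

l=0 r=12: 'c'=='c', l++,r--
l=1 r=11: 'e'=='e', l++,r--
l=2 r=10: 'e'=='e', l++,r--
l=3 r=9: 'b'=='b', l++,r--

l=4, r=8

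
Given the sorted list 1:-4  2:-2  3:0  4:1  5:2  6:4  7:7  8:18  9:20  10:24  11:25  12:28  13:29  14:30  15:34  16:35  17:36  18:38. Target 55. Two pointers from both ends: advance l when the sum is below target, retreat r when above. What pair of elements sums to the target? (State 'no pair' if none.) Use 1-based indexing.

l=1 r=18: -4+38=34 <55, l++
l=2 r=18: -2+38=36 <55, l++
l=3 r=18: 0+38=38 <55, l++
l=4 r=18: 1+38=39 <55, l++
l=5 r=18: 2+38=40 <55, l++
l=6 r=18: 4+38=42 <55, l++
l=7 r=18: 7+38=45 <55, l++
l=8 r=18: 18+38=56 >55, r--
l=8 r=17: 18+36=54 <55, l++
l=9 r=17: 20+36=56 >55, r--
l=9 r=16: 20+35=55, found

(20, 35)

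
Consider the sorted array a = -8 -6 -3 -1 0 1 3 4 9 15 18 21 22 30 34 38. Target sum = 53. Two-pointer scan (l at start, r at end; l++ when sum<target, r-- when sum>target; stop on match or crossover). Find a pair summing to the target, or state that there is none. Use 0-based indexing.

(15, 38)

l=0 r=15: -8+38=30 <53, l++
l=1 r=15: -6+38=32 <53, l++
l=2 r=15: -3+38=35 <53, l++
l=3 r=15: -1+38=37 <53, l++
l=4 r=15: 0+38=38 <53, l++
l=5 r=15: 1+38=39 <53, l++
l=6 r=15: 3+38=41 <53, l++
l=7 r=15: 4+38=42 <53, l++
l=8 r=15: 9+38=47 <53, l++
l=9 r=15: 15+38=53, found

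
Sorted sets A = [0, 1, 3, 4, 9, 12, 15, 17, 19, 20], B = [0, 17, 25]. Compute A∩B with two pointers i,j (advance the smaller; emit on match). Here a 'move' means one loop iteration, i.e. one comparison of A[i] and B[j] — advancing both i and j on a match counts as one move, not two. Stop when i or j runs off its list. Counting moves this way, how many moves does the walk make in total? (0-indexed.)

[i=0,j=0] 0==0 emit → i++,j++
[i=1,j=1] 1<17 → i++
[i=2,j=1] 3<17 → i++
[i=3,j=1] 4<17 → i++
[i=4,j=1] 9<17 → i++
[i=5,j=1] 12<17 → i++
[i=6,j=1] 15<17 → i++
[i=7,j=1] 17==17 emit → i++,j++
[i=8,j=2] 19<25 → i++
[i=9,j=2] 20<25 → i++

10 moves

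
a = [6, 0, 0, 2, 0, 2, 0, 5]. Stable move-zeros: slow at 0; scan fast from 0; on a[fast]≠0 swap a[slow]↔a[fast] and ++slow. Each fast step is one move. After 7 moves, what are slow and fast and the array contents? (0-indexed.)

slow=0 fast=0: a[fast]=6≠0 swap→a[0]=6, slow++,fast++
slow=1 fast=1: a[fast]=0, fast++
slow=1 fast=2: a[fast]=0, fast++
slow=1 fast=3: a[fast]=2≠0 swap→a[1]=2, slow++,fast++
slow=2 fast=4: a[fast]=0, fast++
slow=2 fast=5: a[fast]=2≠0 swap→a[2]=2, slow++,fast++
slow=3 fast=6: a[fast]=0, fast++

slow=3, fast=7, a=[6, 2, 2, 0, 0, 0, 0, 5]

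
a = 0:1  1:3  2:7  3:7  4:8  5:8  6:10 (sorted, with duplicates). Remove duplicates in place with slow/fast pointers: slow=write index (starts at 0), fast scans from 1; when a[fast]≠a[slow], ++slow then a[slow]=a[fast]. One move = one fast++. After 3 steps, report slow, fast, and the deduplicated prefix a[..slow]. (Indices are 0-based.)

slow=2, fast=4, prefix=[1, 3, 7]

slow=0 fast=1: a[fast]=3≠a[slow]=1 write a[1]=3, slow++,fast++
slow=1 fast=2: a[fast]=7≠a[slow]=3 write a[2]=7, slow++,fast++
slow=2 fast=3: a[fast]=7=a[slow] dup, fast++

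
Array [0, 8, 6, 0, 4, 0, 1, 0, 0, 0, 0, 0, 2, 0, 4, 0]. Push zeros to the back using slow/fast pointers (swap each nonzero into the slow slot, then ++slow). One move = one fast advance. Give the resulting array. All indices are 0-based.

[8, 6, 4, 1, 2, 4, 0, 0, 0, 0, 0, 0, 0, 0, 0, 0]

(s=0,f=0) a[fast]=0 → fast++
(s=0,f=1) a[fast]=8≠0 swap→a[0]=8 → slow++,fast++
(s=1,f=2) a[fast]=6≠0 swap→a[1]=6 → slow++,fast++
(s=2,f=3) a[fast]=0 → fast++
(s=2,f=4) a[fast]=4≠0 swap→a[2]=4 → slow++,fast++
(s=3,f=5) a[fast]=0 → fast++
(s=3,f=6) a[fast]=1≠0 swap→a[3]=1 → slow++,fast++
(s=4,f=7) a[fast]=0 → fast++
(s=4,f=8) a[fast]=0 → fast++
(s=4,f=9) a[fast]=0 → fast++
(s=4,f=10) a[fast]=0 → fast++
(s=4,f=11) a[fast]=0 → fast++
(s=4,f=12) a[fast]=2≠0 swap→a[4]=2 → slow++,fast++
(s=5,f=13) a[fast]=0 → fast++
(s=5,f=14) a[fast]=4≠0 swap→a[5]=4 → slow++,fast++
(s=6,f=15) a[fast]=0 → fast++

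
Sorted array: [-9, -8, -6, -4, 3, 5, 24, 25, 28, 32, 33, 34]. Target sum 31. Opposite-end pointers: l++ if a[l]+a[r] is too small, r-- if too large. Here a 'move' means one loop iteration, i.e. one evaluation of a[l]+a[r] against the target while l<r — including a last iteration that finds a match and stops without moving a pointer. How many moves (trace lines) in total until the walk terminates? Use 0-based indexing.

[0,11] -9+34=25 <31 → l++
[1,11] -8+34=26 <31 → l++
[2,11] -6+34=28 <31 → l++
[3,11] -4+34=30 <31 → l++
[4,11] 3+34=37 >31 → r--
[4,10] 3+33=36 >31 → r--
[4,9] 3+32=35 >31 → r--
[4,8] 3+28=31 → found

8 moves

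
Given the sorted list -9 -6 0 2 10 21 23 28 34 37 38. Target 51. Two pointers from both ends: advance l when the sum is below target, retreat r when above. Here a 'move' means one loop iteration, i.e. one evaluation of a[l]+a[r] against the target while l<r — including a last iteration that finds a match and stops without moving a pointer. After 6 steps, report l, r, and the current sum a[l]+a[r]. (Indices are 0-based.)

l=5, r=9, sum=58

l=0 r=10: -9+38=29 <51, l++
l=1 r=10: -6+38=32 <51, l++
l=2 r=10: 0+38=38 <51, l++
l=3 r=10: 2+38=40 <51, l++
l=4 r=10: 10+38=48 <51, l++
l=5 r=10: 21+38=59 >51, r--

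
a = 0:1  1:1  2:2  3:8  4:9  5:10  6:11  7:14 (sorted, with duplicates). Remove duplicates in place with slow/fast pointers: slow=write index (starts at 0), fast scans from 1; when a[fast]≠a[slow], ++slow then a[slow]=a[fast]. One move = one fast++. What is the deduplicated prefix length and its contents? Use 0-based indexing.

slow=0 fast=1: a[fast]=1=a[slow] dup, fast++
slow=0 fast=2: a[fast]=2≠a[slow]=1 write a[1]=2, slow++,fast++
slow=1 fast=3: a[fast]=8≠a[slow]=2 write a[2]=8, slow++,fast++
slow=2 fast=4: a[fast]=9≠a[slow]=8 write a[3]=9, slow++,fast++
slow=3 fast=5: a[fast]=10≠a[slow]=9 write a[4]=10, slow++,fast++
slow=4 fast=6: a[fast]=11≠a[slow]=10 write a[5]=11, slow++,fast++
slow=5 fast=7: a[fast]=14≠a[slow]=11 write a[6]=14, slow++,fast++

length 7; prefix = [1, 2, 8, 9, 10, 11, 14]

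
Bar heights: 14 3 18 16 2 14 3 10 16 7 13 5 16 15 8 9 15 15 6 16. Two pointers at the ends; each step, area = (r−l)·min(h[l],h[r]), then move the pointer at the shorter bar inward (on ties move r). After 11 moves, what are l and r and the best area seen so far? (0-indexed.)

l=2, r=10, best area=272

[0,19] min(14,16)*19=266 best=266 * → l++
[1,19] min(3,16)*18=54 best=266 → l++
[2,19] min(18,16)*17=272 best=272 * → r--
[2,18] min(18,6)*16=96 best=272 → r--
[2,17] min(18,15)*15=225 best=272 → r--
[2,16] min(18,15)*14=210 best=272 → r--
[2,15] min(18,9)*13=117 best=272 → r--
[2,14] min(18,8)*12=96 best=272 → r--
[2,13] min(18,15)*11=165 best=272 → r--
[2,12] min(18,16)*10=160 best=272 → r--
[2,11] min(18,5)*9=45 best=272 → r--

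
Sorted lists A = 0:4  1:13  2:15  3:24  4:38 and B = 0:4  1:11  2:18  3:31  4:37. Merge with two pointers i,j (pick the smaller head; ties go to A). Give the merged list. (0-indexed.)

[4, 4, 11, 13, 15, 18, 24, 31, 37, 38]

i=0 j=0: A[i]=4<=B[j]=4 take 4, i++
i=1 j=0: A[i]=13>B[j]=4 take 4, j++
i=1 j=1: A[i]=13>B[j]=11 take 11, j++
i=1 j=2: A[i]=13<=B[j]=18 take 13, i++
i=2 j=2: A[i]=15<=B[j]=18 take 15, i++
i=3 j=2: A[i]=24>B[j]=18 take 18, j++
i=3 j=3: A[i]=24<=B[j]=31 take 24, i++
i=4 j=3: A[i]=38>B[j]=31 take 31, j++
i=4 j=4: A[i]=38>B[j]=37 take 37, j++
i=4 j=5: B done, take A[i]=38, i++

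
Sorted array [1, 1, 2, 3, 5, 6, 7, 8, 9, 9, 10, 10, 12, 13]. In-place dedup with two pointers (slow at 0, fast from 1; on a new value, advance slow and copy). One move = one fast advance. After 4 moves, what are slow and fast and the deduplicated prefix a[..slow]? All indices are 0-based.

slow=0 fast=1: a[fast]=1=a[slow] dup, fast++
slow=0 fast=2: a[fast]=2≠a[slow]=1 write a[1]=2, slow++,fast++
slow=1 fast=3: a[fast]=3≠a[slow]=2 write a[2]=3, slow++,fast++
slow=2 fast=4: a[fast]=5≠a[slow]=3 write a[3]=5, slow++,fast++

slow=3, fast=5, prefix=[1, 2, 3, 5]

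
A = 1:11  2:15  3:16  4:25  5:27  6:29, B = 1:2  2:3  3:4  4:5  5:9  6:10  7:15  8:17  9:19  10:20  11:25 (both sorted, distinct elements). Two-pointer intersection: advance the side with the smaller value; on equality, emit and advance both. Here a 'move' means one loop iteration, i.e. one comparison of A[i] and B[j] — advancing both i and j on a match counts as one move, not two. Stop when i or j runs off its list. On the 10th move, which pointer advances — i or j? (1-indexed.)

[i=1,j=1] 11>2 → j++
[i=1,j=2] 11>3 → j++
[i=1,j=3] 11>4 → j++
[i=1,j=4] 11>5 → j++
[i=1,j=5] 11>9 → j++
[i=1,j=6] 11>10 → j++
[i=1,j=7] 11<15 → i++
[i=2,j=7] 15==15 emit → i++,j++
[i=3,j=8] 16<17 → i++
[i=4,j=8] 25>17 → j++

j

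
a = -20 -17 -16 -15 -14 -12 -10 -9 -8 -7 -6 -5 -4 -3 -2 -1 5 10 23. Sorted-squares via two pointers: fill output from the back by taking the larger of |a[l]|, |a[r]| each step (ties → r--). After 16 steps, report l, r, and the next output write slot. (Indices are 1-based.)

l=1 r=19: |-20|<=|23| out[19]=529, r--
l=1 r=18: |-20|>|10| out[18]=400, l++
l=2 r=18: |-17|>|10| out[17]=289, l++
l=3 r=18: |-16|>|10| out[16]=256, l++
l=4 r=18: |-15|>|10| out[15]=225, l++
l=5 r=18: |-14|>|10| out[14]=196, l++
l=6 r=18: |-12|>|10| out[13]=144, l++
l=7 r=18: |-10|<=|10| out[12]=100, r--
l=7 r=17: |-10|>|5| out[11]=100, l++
l=8 r=17: |-9|>|5| out[10]=81, l++
l=9 r=17: |-8|>|5| out[9]=64, l++
l=10 r=17: |-7|>|5| out[8]=49, l++
l=11 r=17: |-6|>|5| out[7]=36, l++
l=12 r=17: |-5|<=|5| out[6]=25, r--
l=12 r=16: |-5|>|-1| out[5]=25, l++
l=13 r=16: |-4|>|-1| out[4]=16, l++

l=14, r=16, next write slot=3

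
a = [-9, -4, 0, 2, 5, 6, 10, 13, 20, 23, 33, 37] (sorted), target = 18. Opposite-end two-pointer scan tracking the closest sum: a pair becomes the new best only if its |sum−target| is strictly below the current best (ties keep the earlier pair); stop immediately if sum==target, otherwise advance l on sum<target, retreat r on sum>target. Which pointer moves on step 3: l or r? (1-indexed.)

l

[1,12] -9+37=28 d=10 * → r--
[1,11] -9+33=24 d=6 * → r--
[1,10] -9+23=14 d=4 * → l++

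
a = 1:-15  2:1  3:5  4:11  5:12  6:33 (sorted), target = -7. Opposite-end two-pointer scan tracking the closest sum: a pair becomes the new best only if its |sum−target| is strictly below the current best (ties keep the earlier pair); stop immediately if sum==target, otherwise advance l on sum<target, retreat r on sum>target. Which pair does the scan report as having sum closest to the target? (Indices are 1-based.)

pair (-15, 11) with sum -4 (|Δ|=3)

[1,6] -15+33=18 d=25 * → r--
[1,5] -15+12=-3 d=4 * → r--
[1,4] -15+11=-4 d=3 * → r--
[1,3] -15+5=-10 d=3 → l++
[2,3] 1+5=6 d=13 → r--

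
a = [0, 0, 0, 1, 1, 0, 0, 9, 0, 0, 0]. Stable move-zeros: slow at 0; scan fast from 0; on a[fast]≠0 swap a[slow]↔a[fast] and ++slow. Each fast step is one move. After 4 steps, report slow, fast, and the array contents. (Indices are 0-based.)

slow=0 fast=0: a[fast]=0, fast++
slow=0 fast=1: a[fast]=0, fast++
slow=0 fast=2: a[fast]=0, fast++
slow=0 fast=3: a[fast]=1≠0 swap→a[0]=1, slow++,fast++

slow=1, fast=4, a=[1, 0, 0, 0, 1, 0, 0, 9, 0, 0, 0]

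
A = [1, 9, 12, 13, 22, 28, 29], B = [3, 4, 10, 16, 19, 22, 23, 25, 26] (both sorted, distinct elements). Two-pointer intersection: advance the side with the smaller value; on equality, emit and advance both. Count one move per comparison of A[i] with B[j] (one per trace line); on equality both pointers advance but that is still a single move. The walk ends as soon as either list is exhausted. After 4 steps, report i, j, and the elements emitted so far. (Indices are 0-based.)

i=2, j=2, emitted=[]

i=0 j=0: 1<3, i++
i=1 j=0: 9>3, j++
i=1 j=1: 9>4, j++
i=1 j=2: 9<10, i++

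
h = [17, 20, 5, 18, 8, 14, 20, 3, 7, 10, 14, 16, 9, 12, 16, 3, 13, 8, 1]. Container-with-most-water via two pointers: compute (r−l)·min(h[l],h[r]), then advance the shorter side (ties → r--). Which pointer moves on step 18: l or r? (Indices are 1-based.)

r

[1,19] min(17,1)*18=18 best=18 * → r--
[1,18] min(17,8)*17=136 best=136 * → r--
[1,17] min(17,13)*16=208 best=208 * → r--
[1,16] min(17,3)*15=45 best=208 → r--
[1,15] min(17,16)*14=224 best=224 * → r--
[1,14] min(17,12)*13=156 best=224 → r--
[1,13] min(17,9)*12=108 best=224 → r--
[1,12] min(17,16)*11=176 best=224 → r--
[1,11] min(17,14)*10=140 best=224 → r--
[1,10] min(17,10)*9=90 best=224 → r--
[1,9] min(17,7)*8=56 best=224 → r--
[1,8] min(17,3)*7=21 best=224 → r--
[1,7] min(17,20)*6=102 best=224 → l++
[2,7] min(20,20)*5=100 best=224 → r--
[2,6] min(20,14)*4=56 best=224 → r--
[2,5] min(20,8)*3=24 best=224 → r--
[2,4] min(20,18)*2=36 best=224 → r--
[2,3] min(20,5)*1=5 best=224 → r--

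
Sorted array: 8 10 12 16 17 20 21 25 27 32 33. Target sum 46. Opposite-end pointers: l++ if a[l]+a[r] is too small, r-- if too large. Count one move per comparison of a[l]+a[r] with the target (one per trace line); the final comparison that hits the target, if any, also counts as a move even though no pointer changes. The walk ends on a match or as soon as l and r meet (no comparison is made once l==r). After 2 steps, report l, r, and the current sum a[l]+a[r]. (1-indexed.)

l=3, r=11, sum=45

[1,11] 8+33=41 <46 → l++
[2,11] 10+33=43 <46 → l++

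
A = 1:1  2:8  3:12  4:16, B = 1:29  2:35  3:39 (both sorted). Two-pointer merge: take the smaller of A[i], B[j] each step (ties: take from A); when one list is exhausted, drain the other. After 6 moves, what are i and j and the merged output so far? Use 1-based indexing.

i=1 j=1: A[i]=1<=B[j]=29 take 1, i++
i=2 j=1: A[i]=8<=B[j]=29 take 8, i++
i=3 j=1: A[i]=12<=B[j]=29 take 12, i++
i=4 j=1: A[i]=16<=B[j]=29 take 16, i++
i=5 j=1: A done, take B[j]=29, j++
i=5 j=2: A done, take B[j]=35, j++

i=5, j=3, merged so far=[1, 8, 12, 16, 29, 35]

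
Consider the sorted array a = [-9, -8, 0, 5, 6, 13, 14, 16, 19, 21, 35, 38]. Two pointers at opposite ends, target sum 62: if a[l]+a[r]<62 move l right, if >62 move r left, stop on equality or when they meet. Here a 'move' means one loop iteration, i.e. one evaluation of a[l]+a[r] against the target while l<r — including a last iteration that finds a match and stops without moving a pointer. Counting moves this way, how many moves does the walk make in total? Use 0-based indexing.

l=0 r=11: -9+38=29 <62, l++
l=1 r=11: -8+38=30 <62, l++
l=2 r=11: 0+38=38 <62, l++
l=3 r=11: 5+38=43 <62, l++
l=4 r=11: 6+38=44 <62, l++
l=5 r=11: 13+38=51 <62, l++
l=6 r=11: 14+38=52 <62, l++
l=7 r=11: 16+38=54 <62, l++
l=8 r=11: 19+38=57 <62, l++
l=9 r=11: 21+38=59 <62, l++
l=10 r=11: 35+38=73 >62, r--

11 moves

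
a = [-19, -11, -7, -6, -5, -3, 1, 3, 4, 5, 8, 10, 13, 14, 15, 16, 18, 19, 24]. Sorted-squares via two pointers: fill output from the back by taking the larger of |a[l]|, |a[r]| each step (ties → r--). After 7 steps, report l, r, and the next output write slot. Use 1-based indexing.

l=1 r=19: |-19|<=|24| out[19]=576, r--
l=1 r=18: |-19|<=|19| out[18]=361, r--
l=1 r=17: |-19|>|18| out[17]=361, l++
l=2 r=17: |-11|<=|18| out[16]=324, r--
l=2 r=16: |-11|<=|16| out[15]=256, r--
l=2 r=15: |-11|<=|15| out[14]=225, r--
l=2 r=14: |-11|<=|14| out[13]=196, r--

l=2, r=13, next write slot=12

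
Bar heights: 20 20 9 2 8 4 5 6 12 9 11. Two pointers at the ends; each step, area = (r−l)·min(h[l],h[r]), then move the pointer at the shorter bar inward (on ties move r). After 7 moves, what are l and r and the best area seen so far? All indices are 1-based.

l=1, r=4, best area=110

[1,11] min(20,11)*10=110 best=110 * → r--
[1,10] min(20,9)*9=81 best=110 → r--
[1,9] min(20,12)*8=96 best=110 → r--
[1,8] min(20,6)*7=42 best=110 → r--
[1,7] min(20,5)*6=30 best=110 → r--
[1,6] min(20,4)*5=20 best=110 → r--
[1,5] min(20,8)*4=32 best=110 → r--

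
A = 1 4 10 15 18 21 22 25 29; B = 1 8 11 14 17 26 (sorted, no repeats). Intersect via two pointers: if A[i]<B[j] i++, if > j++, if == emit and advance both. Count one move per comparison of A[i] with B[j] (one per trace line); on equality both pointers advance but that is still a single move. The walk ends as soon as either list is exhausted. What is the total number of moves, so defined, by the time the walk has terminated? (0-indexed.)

[i=0,j=0] 1==1 emit → i++,j++
[i=1,j=1] 4<8 → i++
[i=2,j=1] 10>8 → j++
[i=2,j=2] 10<11 → i++
[i=3,j=2] 15>11 → j++
[i=3,j=3] 15>14 → j++
[i=3,j=4] 15<17 → i++
[i=4,j=4] 18>17 → j++
[i=4,j=5] 18<26 → i++
[i=5,j=5] 21<26 → i++
[i=6,j=5] 22<26 → i++
[i=7,j=5] 25<26 → i++
[i=8,j=5] 29>26 → j++

13 moves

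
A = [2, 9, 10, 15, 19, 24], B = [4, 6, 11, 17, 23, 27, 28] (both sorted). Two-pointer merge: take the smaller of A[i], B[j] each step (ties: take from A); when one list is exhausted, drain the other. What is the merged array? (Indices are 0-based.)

[2, 4, 6, 9, 10, 11, 15, 17, 19, 23, 24, 27, 28]

[i=0,j=0] A[i]=2<=B[j]=4 take 2 → i++
[i=1,j=0] A[i]=9>B[j]=4 take 4 → j++
[i=1,j=1] A[i]=9>B[j]=6 take 6 → j++
[i=1,j=2] A[i]=9<=B[j]=11 take 9 → i++
[i=2,j=2] A[i]=10<=B[j]=11 take 10 → i++
[i=3,j=2] A[i]=15>B[j]=11 take 11 → j++
[i=3,j=3] A[i]=15<=B[j]=17 take 15 → i++
[i=4,j=3] A[i]=19>B[j]=17 take 17 → j++
[i=4,j=4] A[i]=19<=B[j]=23 take 19 → i++
[i=5,j=4] A[i]=24>B[j]=23 take 23 → j++
[i=5,j=5] A[i]=24<=B[j]=27 take 24 → i++
[i=6,j=5] A done, take B[j]=27 → j++
[i=6,j=6] A done, take B[j]=28 → j++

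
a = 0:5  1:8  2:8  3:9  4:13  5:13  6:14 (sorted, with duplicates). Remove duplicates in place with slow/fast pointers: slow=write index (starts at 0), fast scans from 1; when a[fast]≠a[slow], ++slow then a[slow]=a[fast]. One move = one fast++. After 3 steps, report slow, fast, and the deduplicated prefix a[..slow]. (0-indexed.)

slow=2, fast=4, prefix=[5, 8, 9]

slow=0 fast=1: a[fast]=8≠a[slow]=5 write a[1]=8, slow++,fast++
slow=1 fast=2: a[fast]=8=a[slow] dup, fast++
slow=1 fast=3: a[fast]=9≠a[slow]=8 write a[2]=9, slow++,fast++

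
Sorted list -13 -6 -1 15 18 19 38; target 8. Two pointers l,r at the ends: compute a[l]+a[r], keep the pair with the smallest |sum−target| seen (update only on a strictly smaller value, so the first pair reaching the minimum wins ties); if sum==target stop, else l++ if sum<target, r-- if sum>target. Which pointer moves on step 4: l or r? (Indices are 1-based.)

l=1 r=7: -13+38=25 d=17 *, r--
l=1 r=6: -13+19=6 d=2 *, l++
l=2 r=6: -6+19=13 d=5, r--
l=2 r=5: -6+18=12 d=4, r--

r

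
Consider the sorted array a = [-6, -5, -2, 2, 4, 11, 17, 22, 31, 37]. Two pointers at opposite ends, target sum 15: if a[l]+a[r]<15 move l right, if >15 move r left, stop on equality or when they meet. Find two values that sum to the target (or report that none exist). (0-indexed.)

(-2, 17)

l=0 r=9: -6+37=31 >15, r--
l=0 r=8: -6+31=25 >15, r--
l=0 r=7: -6+22=16 >15, r--
l=0 r=6: -6+17=11 <15, l++
l=1 r=6: -5+17=12 <15, l++
l=2 r=6: -2+17=15, found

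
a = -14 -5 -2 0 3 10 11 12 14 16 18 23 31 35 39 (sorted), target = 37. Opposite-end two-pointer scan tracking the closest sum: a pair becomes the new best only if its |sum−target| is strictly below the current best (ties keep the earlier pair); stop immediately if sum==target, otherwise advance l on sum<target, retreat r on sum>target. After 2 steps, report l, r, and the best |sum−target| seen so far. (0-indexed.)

l=2, r=14, best |Δ|=3

l=0 r=14: -14+39=25 d=12 *, l++
l=1 r=14: -5+39=34 d=3 *, l++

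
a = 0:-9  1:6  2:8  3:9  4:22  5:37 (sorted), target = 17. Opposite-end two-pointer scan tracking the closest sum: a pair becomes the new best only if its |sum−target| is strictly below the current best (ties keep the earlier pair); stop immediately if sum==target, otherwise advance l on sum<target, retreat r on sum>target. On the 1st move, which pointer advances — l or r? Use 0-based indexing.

[0,5] -9+37=28 d=11 * → r--

r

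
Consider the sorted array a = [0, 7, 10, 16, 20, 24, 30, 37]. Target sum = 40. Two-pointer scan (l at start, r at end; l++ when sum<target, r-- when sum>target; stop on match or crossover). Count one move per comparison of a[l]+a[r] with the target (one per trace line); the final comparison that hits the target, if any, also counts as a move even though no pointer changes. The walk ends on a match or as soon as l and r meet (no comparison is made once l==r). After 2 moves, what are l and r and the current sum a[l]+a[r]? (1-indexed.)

l=2, r=7, sum=37

[1,8] 0+37=37 <40 → l++
[2,8] 7+37=44 >40 → r--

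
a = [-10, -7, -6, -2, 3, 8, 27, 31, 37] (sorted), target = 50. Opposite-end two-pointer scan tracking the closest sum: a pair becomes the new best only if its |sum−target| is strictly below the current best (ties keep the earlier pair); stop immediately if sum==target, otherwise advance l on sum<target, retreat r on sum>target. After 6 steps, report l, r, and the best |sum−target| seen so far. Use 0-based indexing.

[0,8] -10+37=27 d=23 * → l++
[1,8] -7+37=30 d=20 * → l++
[2,8] -6+37=31 d=19 * → l++
[3,8] -2+37=35 d=15 * → l++
[4,8] 3+37=40 d=10 * → l++
[5,8] 8+37=45 d=5 * → l++

l=6, r=8, best |Δ|=5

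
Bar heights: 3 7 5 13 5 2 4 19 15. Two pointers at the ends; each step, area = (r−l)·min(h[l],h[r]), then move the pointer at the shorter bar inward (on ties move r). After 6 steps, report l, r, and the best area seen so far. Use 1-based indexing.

l=1 r=9: min(3,15)*8=24 best=24 *, l++
l=2 r=9: min(7,15)*7=49 best=49 *, l++
l=3 r=9: min(5,15)*6=30 best=49, l++
l=4 r=9: min(13,15)*5=65 best=65 *, l++
l=5 r=9: min(5,15)*4=20 best=65, l++
l=6 r=9: min(2,15)*3=6 best=65, l++

l=7, r=9, best area=65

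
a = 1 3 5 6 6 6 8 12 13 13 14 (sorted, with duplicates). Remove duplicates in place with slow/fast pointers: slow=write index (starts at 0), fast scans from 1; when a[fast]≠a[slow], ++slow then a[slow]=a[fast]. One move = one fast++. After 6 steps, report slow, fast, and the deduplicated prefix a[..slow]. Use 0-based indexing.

slow=0 fast=1: a[fast]=3≠a[slow]=1 write a[1]=3, slow++,fast++
slow=1 fast=2: a[fast]=5≠a[slow]=3 write a[2]=5, slow++,fast++
slow=2 fast=3: a[fast]=6≠a[slow]=5 write a[3]=6, slow++,fast++
slow=3 fast=4: a[fast]=6=a[slow] dup, fast++
slow=3 fast=5: a[fast]=6=a[slow] dup, fast++
slow=3 fast=6: a[fast]=8≠a[slow]=6 write a[4]=8, slow++,fast++

slow=4, fast=7, prefix=[1, 3, 5, 6, 8]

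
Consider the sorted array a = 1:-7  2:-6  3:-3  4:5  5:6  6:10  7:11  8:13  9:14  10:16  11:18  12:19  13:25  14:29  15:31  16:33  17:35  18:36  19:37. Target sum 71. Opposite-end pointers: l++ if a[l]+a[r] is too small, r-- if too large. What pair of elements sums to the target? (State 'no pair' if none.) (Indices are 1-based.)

(35, 36)

l=1 r=19: -7+37=30 <71, l++
l=2 r=19: -6+37=31 <71, l++
l=3 r=19: -3+37=34 <71, l++
l=4 r=19: 5+37=42 <71, l++
l=5 r=19: 6+37=43 <71, l++
l=6 r=19: 10+37=47 <71, l++
l=7 r=19: 11+37=48 <71, l++
l=8 r=19: 13+37=50 <71, l++
l=9 r=19: 14+37=51 <71, l++
l=10 r=19: 16+37=53 <71, l++
l=11 r=19: 18+37=55 <71, l++
l=12 r=19: 19+37=56 <71, l++
l=13 r=19: 25+37=62 <71, l++
l=14 r=19: 29+37=66 <71, l++
l=15 r=19: 31+37=68 <71, l++
l=16 r=19: 33+37=70 <71, l++
l=17 r=19: 35+37=72 >71, r--
l=17 r=18: 35+36=71, found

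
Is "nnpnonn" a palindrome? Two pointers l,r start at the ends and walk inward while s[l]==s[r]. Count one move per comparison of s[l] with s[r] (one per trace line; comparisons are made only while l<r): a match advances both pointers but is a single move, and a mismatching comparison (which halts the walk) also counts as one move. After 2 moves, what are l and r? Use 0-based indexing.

l=0 r=6: 'n'=='n', l++,r--
l=1 r=5: 'n'=='n', l++,r--

l=2, r=4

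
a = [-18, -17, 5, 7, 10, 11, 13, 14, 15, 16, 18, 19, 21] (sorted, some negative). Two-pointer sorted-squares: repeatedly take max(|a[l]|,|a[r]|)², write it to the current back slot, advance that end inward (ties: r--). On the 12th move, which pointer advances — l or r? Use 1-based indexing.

r

[1,13] |-18|<=|21| out[13]=441 → r--
[1,12] |-18|<=|19| out[12]=361 → r--
[1,11] |-18|<=|18| out[11]=324 → r--
[1,10] |-18|>|16| out[10]=324 → l++
[2,10] |-17|>|16| out[9]=289 → l++
[3,10] |5|<=|16| out[8]=256 → r--
[3,9] |5|<=|15| out[7]=225 → r--
[3,8] |5|<=|14| out[6]=196 → r--
[3,7] |5|<=|13| out[5]=169 → r--
[3,6] |5|<=|11| out[4]=121 → r--
[3,5] |5|<=|10| out[3]=100 → r--
[3,4] |5|<=|7| out[2]=49 → r--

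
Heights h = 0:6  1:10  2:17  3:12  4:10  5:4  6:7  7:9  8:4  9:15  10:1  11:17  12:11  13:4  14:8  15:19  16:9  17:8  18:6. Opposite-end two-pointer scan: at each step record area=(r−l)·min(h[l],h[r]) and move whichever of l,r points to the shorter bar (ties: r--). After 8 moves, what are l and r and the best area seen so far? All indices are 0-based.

l=0 r=18: min(6,6)*18=108 best=108 *, r--
l=0 r=17: min(6,8)*17=102 best=108, l++
l=1 r=17: min(10,8)*16=128 best=128 *, r--
l=1 r=16: min(10,9)*15=135 best=135 *, r--
l=1 r=15: min(10,19)*14=140 best=140 *, l++
l=2 r=15: min(17,19)*13=221 best=221 *, l++
l=3 r=15: min(12,19)*12=144 best=221, l++
l=4 r=15: min(10,19)*11=110 best=221, l++

l=5, r=15, best area=221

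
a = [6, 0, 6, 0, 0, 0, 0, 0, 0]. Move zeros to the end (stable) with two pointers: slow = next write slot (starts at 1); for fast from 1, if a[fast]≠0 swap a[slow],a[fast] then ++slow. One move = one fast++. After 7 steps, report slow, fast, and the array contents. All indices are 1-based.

slow=3, fast=8, a=[6, 6, 0, 0, 0, 0, 0, 0, 0]

slow=1 fast=1: a[fast]=6≠0 swap→a[1]=6, slow++,fast++
slow=2 fast=2: a[fast]=0, fast++
slow=2 fast=3: a[fast]=6≠0 swap→a[2]=6, slow++,fast++
slow=3 fast=4: a[fast]=0, fast++
slow=3 fast=5: a[fast]=0, fast++
slow=3 fast=6: a[fast]=0, fast++
slow=3 fast=7: a[fast]=0, fast++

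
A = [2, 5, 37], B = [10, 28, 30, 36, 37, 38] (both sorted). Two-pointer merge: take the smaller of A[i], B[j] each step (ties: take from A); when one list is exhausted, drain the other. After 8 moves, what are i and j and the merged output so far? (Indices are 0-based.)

i=3, j=5, merged so far=[2, 5, 10, 28, 30, 36, 37, 37]

[i=0,j=0] A[i]=2<=B[j]=10 take 2 → i++
[i=1,j=0] A[i]=5<=B[j]=10 take 5 → i++
[i=2,j=0] A[i]=37>B[j]=10 take 10 → j++
[i=2,j=1] A[i]=37>B[j]=28 take 28 → j++
[i=2,j=2] A[i]=37>B[j]=30 take 30 → j++
[i=2,j=3] A[i]=37>B[j]=36 take 36 → j++
[i=2,j=4] A[i]=37<=B[j]=37 take 37 → i++
[i=3,j=4] A done, take B[j]=37 → j++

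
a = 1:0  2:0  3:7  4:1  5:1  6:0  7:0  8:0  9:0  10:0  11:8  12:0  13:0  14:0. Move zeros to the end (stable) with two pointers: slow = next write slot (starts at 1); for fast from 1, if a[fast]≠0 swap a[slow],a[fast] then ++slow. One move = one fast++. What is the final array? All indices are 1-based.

[7, 1, 1, 8, 0, 0, 0, 0, 0, 0, 0, 0, 0, 0]

slow=1 fast=1: a[fast]=0, fast++
slow=1 fast=2: a[fast]=0, fast++
slow=1 fast=3: a[fast]=7≠0 swap→a[1]=7, slow++,fast++
slow=2 fast=4: a[fast]=1≠0 swap→a[2]=1, slow++,fast++
slow=3 fast=5: a[fast]=1≠0 swap→a[3]=1, slow++,fast++
slow=4 fast=6: a[fast]=0, fast++
slow=4 fast=7: a[fast]=0, fast++
slow=4 fast=8: a[fast]=0, fast++
slow=4 fast=9: a[fast]=0, fast++
slow=4 fast=10: a[fast]=0, fast++
slow=4 fast=11: a[fast]=8≠0 swap→a[4]=8, slow++,fast++
slow=5 fast=12: a[fast]=0, fast++
slow=5 fast=13: a[fast]=0, fast++
slow=5 fast=14: a[fast]=0, fast++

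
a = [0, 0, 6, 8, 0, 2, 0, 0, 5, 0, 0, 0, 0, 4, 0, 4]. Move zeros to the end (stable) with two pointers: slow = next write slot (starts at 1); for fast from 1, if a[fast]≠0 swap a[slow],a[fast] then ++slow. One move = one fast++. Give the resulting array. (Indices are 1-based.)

(s=1,f=1) a[fast]=0 → fast++
(s=1,f=2) a[fast]=0 → fast++
(s=1,f=3) a[fast]=6≠0 swap→a[1]=6 → slow++,fast++
(s=2,f=4) a[fast]=8≠0 swap→a[2]=8 → slow++,fast++
(s=3,f=5) a[fast]=0 → fast++
(s=3,f=6) a[fast]=2≠0 swap→a[3]=2 → slow++,fast++
(s=4,f=7) a[fast]=0 → fast++
(s=4,f=8) a[fast]=0 → fast++
(s=4,f=9) a[fast]=5≠0 swap→a[4]=5 → slow++,fast++
(s=5,f=10) a[fast]=0 → fast++
(s=5,f=11) a[fast]=0 → fast++
(s=5,f=12) a[fast]=0 → fast++
(s=5,f=13) a[fast]=0 → fast++
(s=5,f=14) a[fast]=4≠0 swap→a[5]=4 → slow++,fast++
(s=6,f=15) a[fast]=0 → fast++
(s=6,f=16) a[fast]=4≠0 swap→a[6]=4 → slow++,fast++

[6, 8, 2, 5, 4, 4, 0, 0, 0, 0, 0, 0, 0, 0, 0, 0]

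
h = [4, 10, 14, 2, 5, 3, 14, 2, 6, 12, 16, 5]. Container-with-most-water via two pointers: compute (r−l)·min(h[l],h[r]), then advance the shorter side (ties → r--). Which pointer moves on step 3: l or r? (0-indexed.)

l=0 r=11: min(4,5)*11=44 best=44 *, l++
l=1 r=11: min(10,5)*10=50 best=50 *, r--
l=1 r=10: min(10,16)*9=90 best=90 *, l++

l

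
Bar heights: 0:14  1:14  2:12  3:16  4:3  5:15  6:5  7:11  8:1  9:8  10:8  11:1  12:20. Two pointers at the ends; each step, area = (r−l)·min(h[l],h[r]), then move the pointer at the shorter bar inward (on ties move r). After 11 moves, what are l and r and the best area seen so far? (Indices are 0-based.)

l=0 r=12: min(14,20)*12=168 best=168 *, l++
l=1 r=12: min(14,20)*11=154 best=168, l++
l=2 r=12: min(12,20)*10=120 best=168, l++
l=3 r=12: min(16,20)*9=144 best=168, l++
l=4 r=12: min(3,20)*8=24 best=168, l++
l=5 r=12: min(15,20)*7=105 best=168, l++
l=6 r=12: min(5,20)*6=30 best=168, l++
l=7 r=12: min(11,20)*5=55 best=168, l++
l=8 r=12: min(1,20)*4=4 best=168, l++
l=9 r=12: min(8,20)*3=24 best=168, l++
l=10 r=12: min(8,20)*2=16 best=168, l++

l=11, r=12, best area=168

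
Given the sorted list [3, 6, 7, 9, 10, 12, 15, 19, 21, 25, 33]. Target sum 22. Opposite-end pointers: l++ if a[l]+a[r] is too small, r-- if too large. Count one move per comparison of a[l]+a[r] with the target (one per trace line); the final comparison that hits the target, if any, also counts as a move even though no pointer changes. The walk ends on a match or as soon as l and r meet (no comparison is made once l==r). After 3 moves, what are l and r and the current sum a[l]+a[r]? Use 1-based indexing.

l=1 r=11: 3+33=36 >22, r--
l=1 r=10: 3+25=28 >22, r--
l=1 r=9: 3+21=24 >22, r--

l=1, r=8, sum=22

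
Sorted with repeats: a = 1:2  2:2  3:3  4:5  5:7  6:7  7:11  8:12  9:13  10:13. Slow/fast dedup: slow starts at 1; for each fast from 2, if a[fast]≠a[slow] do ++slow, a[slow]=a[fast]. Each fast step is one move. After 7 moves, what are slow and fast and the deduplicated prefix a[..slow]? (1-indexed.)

(s=1,f=2) a[fast]=2=a[slow] dup → fast++
(s=1,f=3) a[fast]=3≠a[slow]=2 write a[2]=3 → slow++,fast++
(s=2,f=4) a[fast]=5≠a[slow]=3 write a[3]=5 → slow++,fast++
(s=3,f=5) a[fast]=7≠a[slow]=5 write a[4]=7 → slow++,fast++
(s=4,f=6) a[fast]=7=a[slow] dup → fast++
(s=4,f=7) a[fast]=11≠a[slow]=7 write a[5]=11 → slow++,fast++
(s=5,f=8) a[fast]=12≠a[slow]=11 write a[6]=12 → slow++,fast++

slow=6, fast=9, prefix=[2, 3, 5, 7, 11, 12]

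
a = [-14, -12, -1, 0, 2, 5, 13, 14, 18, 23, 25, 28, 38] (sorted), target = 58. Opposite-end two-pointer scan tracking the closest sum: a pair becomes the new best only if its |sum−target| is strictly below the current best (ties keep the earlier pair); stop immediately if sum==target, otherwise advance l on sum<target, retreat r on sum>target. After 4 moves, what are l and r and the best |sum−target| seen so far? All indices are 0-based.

l=4, r=12, best |Δ|=20

l=0 r=12: -14+38=24 d=34 *, l++
l=1 r=12: -12+38=26 d=32 *, l++
l=2 r=12: -1+38=37 d=21 *, l++
l=3 r=12: 0+38=38 d=20 *, l++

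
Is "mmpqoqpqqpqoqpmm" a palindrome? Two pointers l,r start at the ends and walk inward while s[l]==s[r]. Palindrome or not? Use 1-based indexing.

[1,16] 'm'=='m' → l++,r--
[2,15] 'm'=='m' → l++,r--
[3,14] 'p'=='p' → l++,r--
[4,13] 'q'=='q' → l++,r--
[5,12] 'o'=='o' → l++,r--
[6,11] 'q'=='q' → l++,r--
[7,10] 'p'=='p' → l++,r--
[8,9] 'q'=='q' → l++,r--

palindrome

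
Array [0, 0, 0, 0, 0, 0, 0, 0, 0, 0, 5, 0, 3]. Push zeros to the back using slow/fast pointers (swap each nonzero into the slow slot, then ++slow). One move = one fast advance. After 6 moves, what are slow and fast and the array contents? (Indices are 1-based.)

(s=1,f=1) a[fast]=0 → fast++
(s=1,f=2) a[fast]=0 → fast++
(s=1,f=3) a[fast]=0 → fast++
(s=1,f=4) a[fast]=0 → fast++
(s=1,f=5) a[fast]=0 → fast++
(s=1,f=6) a[fast]=0 → fast++

slow=1, fast=7, a=[0, 0, 0, 0, 0, 0, 0, 0, 0, 0, 5, 0, 3]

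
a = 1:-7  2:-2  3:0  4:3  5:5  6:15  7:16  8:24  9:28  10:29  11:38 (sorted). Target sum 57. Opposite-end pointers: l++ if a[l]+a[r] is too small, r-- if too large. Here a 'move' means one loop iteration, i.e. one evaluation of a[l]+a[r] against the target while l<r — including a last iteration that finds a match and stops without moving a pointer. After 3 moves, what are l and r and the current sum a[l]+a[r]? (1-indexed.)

l=4, r=11, sum=41

l=1 r=11: -7+38=31 <57, l++
l=2 r=11: -2+38=36 <57, l++
l=3 r=11: 0+38=38 <57, l++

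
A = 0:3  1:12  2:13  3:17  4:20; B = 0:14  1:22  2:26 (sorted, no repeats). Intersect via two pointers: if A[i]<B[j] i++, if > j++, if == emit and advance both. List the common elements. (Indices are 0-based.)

intersection = []

i=0 j=0: 3<14, i++
i=1 j=0: 12<14, i++
i=2 j=0: 13<14, i++
i=3 j=0: 17>14, j++
i=3 j=1: 17<22, i++
i=4 j=1: 20<22, i++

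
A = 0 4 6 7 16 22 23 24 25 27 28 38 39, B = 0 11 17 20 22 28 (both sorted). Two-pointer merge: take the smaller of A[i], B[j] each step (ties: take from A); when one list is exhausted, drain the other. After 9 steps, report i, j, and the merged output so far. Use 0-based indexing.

i=5, j=4, merged so far=[0, 0, 4, 6, 7, 11, 16, 17, 20]

i=0 j=0: A[i]=0<=B[j]=0 take 0, i++
i=1 j=0: A[i]=4>B[j]=0 take 0, j++
i=1 j=1: A[i]=4<=B[j]=11 take 4, i++
i=2 j=1: A[i]=6<=B[j]=11 take 6, i++
i=3 j=1: A[i]=7<=B[j]=11 take 7, i++
i=4 j=1: A[i]=16>B[j]=11 take 11, j++
i=4 j=2: A[i]=16<=B[j]=17 take 16, i++
i=5 j=2: A[i]=22>B[j]=17 take 17, j++
i=5 j=3: A[i]=22>B[j]=20 take 20, j++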